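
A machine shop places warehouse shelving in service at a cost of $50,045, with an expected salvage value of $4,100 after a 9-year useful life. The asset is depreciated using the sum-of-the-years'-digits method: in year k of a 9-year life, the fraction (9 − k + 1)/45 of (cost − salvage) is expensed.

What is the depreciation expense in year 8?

Depreciable base = $50,045 − $4,100 = $45,945.
Sum of the years' digits = 9+8+7+6+5+4+3+2+1 = 45.
Year 1: $45,945 × 9/45 = $9,189. Book value $40,856.
Year 2: $45,945 × 8/45 = $8,168. Book value $32,688.
Year 3: $45,945 × 7/45 = $7,147. Book value $25,541.
Year 4: $45,945 × 6/45 = $6,126. Book value $19,415.
Year 5: $45,945 × 5/45 = $5,105. Book value $14,310.
Year 6: $45,945 × 4/45 = $4,084. Book value $10,226.
Year 7: $45,945 × 3/45 = $3,063. Book value $7,163.
Year 8: $45,945 × 2/45 = $2,042. Book value $5,121.

$2,042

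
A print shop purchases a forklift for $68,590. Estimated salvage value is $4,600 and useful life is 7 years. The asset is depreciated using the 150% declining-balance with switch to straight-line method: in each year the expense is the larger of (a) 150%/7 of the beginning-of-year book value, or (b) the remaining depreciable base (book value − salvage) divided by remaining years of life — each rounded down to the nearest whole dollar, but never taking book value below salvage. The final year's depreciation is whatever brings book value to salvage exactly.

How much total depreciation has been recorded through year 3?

Depreciable base = $68,590 − $4,600 = $63,990.
Year 1: DB = ⌊$68,590 × 150%/7⌋ = $14,697; SL = ⌊$63,990/7⌋ = $9,141 → take DB $14,697. Book value $53,893.
Year 2: DB = ⌊$53,893 × 150%/7⌋ = $11,548; SL = ⌊$49,293/6⌋ = $8,215 → take DB $11,548. Book value $42,345.
Year 3: DB = ⌊$42,345 × 150%/7⌋ = $9,073; SL = ⌊$37,745/5⌋ = $7,549 → take DB $9,073. Book value $33,272.
Accumulated through year 3 = $68,590 − $33,272 = $35,318.

$35,318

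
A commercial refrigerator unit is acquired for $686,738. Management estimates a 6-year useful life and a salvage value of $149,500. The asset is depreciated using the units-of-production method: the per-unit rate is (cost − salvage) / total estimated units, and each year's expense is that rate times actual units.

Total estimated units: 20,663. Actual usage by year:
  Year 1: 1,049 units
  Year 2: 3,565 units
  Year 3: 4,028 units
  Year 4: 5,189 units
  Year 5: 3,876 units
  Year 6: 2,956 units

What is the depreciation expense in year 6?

$76,856

Depreciable base = $686,738 − $149,500 = $537,238.
Rate = $537,238 / 20,663 units = $26 per unit.
Year 1: 1,049 × $26 = $27,274. Book value $659,464.
Year 2: 3,565 × $26 = $92,690. Book value $566,774.
Year 3: 4,028 × $26 = $104,728. Book value $462,046.
Year 4: 5,189 × $26 = $134,914. Book value $327,132.
Year 5: 3,876 × $26 = $100,776. Book value $226,356.
Year 6: 2,956 × $26 = $76,856. Book value $149,500.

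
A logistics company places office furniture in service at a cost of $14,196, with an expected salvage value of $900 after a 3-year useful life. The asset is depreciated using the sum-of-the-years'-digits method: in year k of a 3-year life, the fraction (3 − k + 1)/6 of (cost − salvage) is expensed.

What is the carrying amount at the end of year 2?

Depreciable base = $14,196 − $900 = $13,296.
Sum of the years' digits = 3+2+1 = 6.
Year 1: $13,296 × 3/6 = $6,648. Book value $7,548.
Year 2: $13,296 × 2/6 = $4,432. Book value $3,116.

$3,116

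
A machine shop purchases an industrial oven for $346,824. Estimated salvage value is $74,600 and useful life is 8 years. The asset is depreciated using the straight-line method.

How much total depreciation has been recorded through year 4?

Depreciable base = $346,824 − $74,600 = $272,224.
Annual expense = $272,224 / 8 = $34,028.
End of year 1: book value $312,796.
End of year 2: book value $278,768.
End of year 3: book value $244,740.
End of year 4: book value $210,712.
Accumulated through year 4 = $346,824 − $210,712 = $136,112.

$136,112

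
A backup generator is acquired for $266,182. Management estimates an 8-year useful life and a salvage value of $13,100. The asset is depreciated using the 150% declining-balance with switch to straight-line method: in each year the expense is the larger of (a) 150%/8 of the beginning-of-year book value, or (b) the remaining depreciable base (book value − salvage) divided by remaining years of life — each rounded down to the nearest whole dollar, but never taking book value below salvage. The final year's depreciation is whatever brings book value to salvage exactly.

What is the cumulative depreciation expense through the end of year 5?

Depreciable base = $266,182 − $13,100 = $253,082.
Year 1: DB = ⌊$266,182 × 150%/8⌋ = $49,909; SL = ⌊$253,082/8⌋ = $31,635 → take DB $49,909. Book value $216,273.
Year 2: DB = ⌊$216,273 × 150%/8⌋ = $40,551; SL = ⌊$203,173/7⌋ = $29,024 → take DB $40,551. Book value $175,722.
Year 3: DB = ⌊$175,722 × 150%/8⌋ = $32,947; SL = ⌊$162,622/6⌋ = $27,103 → take DB $32,947. Book value $142,775.
Year 4: DB = ⌊$142,775 × 150%/8⌋ = $26,770; SL = ⌊$129,675/5⌋ = $25,935 → take DB $26,770. Book value $116,005.
Year 5: DB = ⌊$116,005 × 150%/8⌋ = $21,750; SL = ⌊$102,905/4⌋ = $25,726 → take SL $25,726. Book value $90,279.
Accumulated through year 5 = $266,182 − $90,279 = $175,903.

$175,903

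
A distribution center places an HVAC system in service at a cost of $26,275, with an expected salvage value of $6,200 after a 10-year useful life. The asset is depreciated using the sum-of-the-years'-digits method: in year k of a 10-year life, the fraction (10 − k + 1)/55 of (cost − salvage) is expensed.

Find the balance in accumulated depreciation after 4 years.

$12,410

Depreciable base = $26,275 − $6,200 = $20,075.
Sum of the years' digits = 10+9+8+7+6+5+4+3+2+1 = 55.
Year 1: $20,075 × 10/55 = $3,650. Book value $22,625.
Year 2: $20,075 × 9/55 = $3,285. Book value $19,340.
Year 3: $20,075 × 8/55 = $2,920. Book value $16,420.
Year 4: $20,075 × 7/55 = $2,555. Book value $13,865.
Accumulated through year 4 = $26,275 − $13,865 = $12,410.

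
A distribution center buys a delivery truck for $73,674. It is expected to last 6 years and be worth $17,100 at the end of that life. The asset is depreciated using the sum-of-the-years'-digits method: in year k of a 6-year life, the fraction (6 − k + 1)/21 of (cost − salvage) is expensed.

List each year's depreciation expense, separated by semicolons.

Depreciable base = $73,674 − $17,100 = $56,574.
Sum of the years' digits = 6+5+4+3+2+1 = 21.
Year 1: $56,574 × 6/21 = $16,164. Book value $57,510.
Year 2: $56,574 × 5/21 = $13,470. Book value $44,040.
Year 3: $56,574 × 4/21 = $10,776. Book value $33,264.
Year 4: $56,574 × 3/21 = $8,082. Book value $25,182.
Year 5: $56,574 × 2/21 = $5,388. Book value $19,794.
Year 6: $56,574 × 1/21 = $2,694. Book value $17,100.

$16,164; $13,470; $10,776; $8,082; $5,388; $2,694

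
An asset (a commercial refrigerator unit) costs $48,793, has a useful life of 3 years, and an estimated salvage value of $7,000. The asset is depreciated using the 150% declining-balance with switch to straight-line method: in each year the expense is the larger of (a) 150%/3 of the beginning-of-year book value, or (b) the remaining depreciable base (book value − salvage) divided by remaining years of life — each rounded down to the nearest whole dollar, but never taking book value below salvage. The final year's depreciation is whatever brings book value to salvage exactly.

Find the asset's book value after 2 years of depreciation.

Depreciable base = $48,793 − $7,000 = $41,793.
Year 1: DB = ⌊$48,793 × 150%/3⌋ = $24,396; SL = ⌊$41,793/3⌋ = $13,931 → take DB $24,396. Book value $24,397.
Year 2: DB = ⌊$24,397 × 150%/3⌋ = $12,198; SL = ⌊$17,397/2⌋ = $8,698 → take DB $12,198. Book value $12,199.

$12,199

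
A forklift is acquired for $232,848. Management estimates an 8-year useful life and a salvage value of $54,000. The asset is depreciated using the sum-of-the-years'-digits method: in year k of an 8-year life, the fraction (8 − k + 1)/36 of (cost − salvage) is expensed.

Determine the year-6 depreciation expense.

$14,904

Depreciable base = $232,848 − $54,000 = $178,848.
Sum of the years' digits = 8+7+6+5+4+3+2+1 = 36.
Year 1: $178,848 × 8/36 = $39,744. Book value $193,104.
Year 2: $178,848 × 7/36 = $34,776. Book value $158,328.
Year 3: $178,848 × 6/36 = $29,808. Book value $128,520.
Year 4: $178,848 × 5/36 = $24,840. Book value $103,680.
Year 5: $178,848 × 4/36 = $19,872. Book value $83,808.
Year 6: $178,848 × 3/36 = $14,904. Book value $68,904.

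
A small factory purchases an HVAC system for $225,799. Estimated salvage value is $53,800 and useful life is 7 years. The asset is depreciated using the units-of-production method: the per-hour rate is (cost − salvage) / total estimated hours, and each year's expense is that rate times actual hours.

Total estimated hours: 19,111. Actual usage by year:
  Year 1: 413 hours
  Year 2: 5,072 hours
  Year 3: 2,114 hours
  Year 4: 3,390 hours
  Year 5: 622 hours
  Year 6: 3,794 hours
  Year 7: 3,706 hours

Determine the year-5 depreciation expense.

Depreciable base = $225,799 − $53,800 = $171,999.
Rate = $171,999 / 19,111 hours = $9 per hour.
Year 1: 413 × $9 = $3,717. Book value $222,082.
Year 2: 5,072 × $9 = $45,648. Book value $176,434.
Year 3: 2,114 × $9 = $19,026. Book value $157,408.
Year 4: 3,390 × $9 = $30,510. Book value $126,898.
Year 5: 622 × $9 = $5,598. Book value $121,300.

$5,598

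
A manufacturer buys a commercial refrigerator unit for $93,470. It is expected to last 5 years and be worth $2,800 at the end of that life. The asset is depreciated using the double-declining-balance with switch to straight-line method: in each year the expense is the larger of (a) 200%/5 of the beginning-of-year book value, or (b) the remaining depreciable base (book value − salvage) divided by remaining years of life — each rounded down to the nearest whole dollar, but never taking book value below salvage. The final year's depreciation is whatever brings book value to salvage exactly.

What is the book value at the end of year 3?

Depreciable base = $93,470 − $2,800 = $90,670.
Year 1: DB = ⌊$93,470 × 200%/5⌋ = $37,388; SL = ⌊$90,670/5⌋ = $18,134 → take DB $37,388. Book value $56,082.
Year 2: DB = ⌊$56,082 × 200%/5⌋ = $22,432; SL = ⌊$53,282/4⌋ = $13,320 → take DB $22,432. Book value $33,650.
Year 3: DB = ⌊$33,650 × 200%/5⌋ = $13,460; SL = ⌊$30,850/3⌋ = $10,283 → take DB $13,460. Book value $20,190.

$20,190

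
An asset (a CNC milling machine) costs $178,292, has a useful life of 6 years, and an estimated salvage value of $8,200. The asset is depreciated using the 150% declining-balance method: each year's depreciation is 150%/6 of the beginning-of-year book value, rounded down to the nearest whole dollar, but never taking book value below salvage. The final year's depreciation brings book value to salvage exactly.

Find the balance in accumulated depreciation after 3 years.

Depreciable base = $178,292 − $8,200 = $170,092.
Year 1: ⌊$178,292 × 150%/6⌋ = $44,573. Book value $133,719.
Year 2: ⌊$133,719 × 150%/6⌋ = $33,429. Book value $100,290.
Year 3: ⌊$100,290 × 150%/6⌋ = $25,072. Book value $75,218.
Accumulated through year 3 = $178,292 − $75,218 = $103,074.

$103,074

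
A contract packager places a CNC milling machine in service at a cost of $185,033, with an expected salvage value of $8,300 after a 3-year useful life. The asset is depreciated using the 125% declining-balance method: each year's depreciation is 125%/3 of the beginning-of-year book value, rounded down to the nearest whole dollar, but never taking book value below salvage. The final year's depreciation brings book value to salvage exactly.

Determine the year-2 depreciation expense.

Depreciable base = $185,033 − $8,300 = $176,733.
Year 1: ⌊$185,033 × 125%/3⌋ = $77,097. Book value $107,936.
Year 2: ⌊$107,936 × 125%/3⌋ = $44,973. Book value $62,963.

$44,973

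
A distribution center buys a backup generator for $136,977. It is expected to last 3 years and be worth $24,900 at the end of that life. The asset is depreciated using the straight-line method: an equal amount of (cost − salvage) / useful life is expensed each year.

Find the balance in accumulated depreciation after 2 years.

Depreciable base = $136,977 − $24,900 = $112,077.
Annual expense = $112,077 / 3 = $37,359.
End of year 1: book value $99,618.
End of year 2: book value $62,259.
Accumulated through year 2 = $136,977 − $62,259 = $74,718.

$74,718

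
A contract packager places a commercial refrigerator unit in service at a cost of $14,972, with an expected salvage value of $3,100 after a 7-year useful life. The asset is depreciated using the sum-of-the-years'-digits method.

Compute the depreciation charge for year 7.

$424

Depreciable base = $14,972 − $3,100 = $11,872.
Sum of the years' digits = 7+6+5+4+3+2+1 = 28.
Year 1: $11,872 × 7/28 = $2,968. Book value $12,004.
Year 2: $11,872 × 6/28 = $2,544. Book value $9,460.
Year 3: $11,872 × 5/28 = $2,120. Book value $7,340.
Year 4: $11,872 × 4/28 = $1,696. Book value $5,644.
Year 5: $11,872 × 3/28 = $1,272. Book value $4,372.
Year 6: $11,872 × 2/28 = $848. Book value $3,524.
Year 7: $11,872 × 1/28 = $424. Book value $3,100.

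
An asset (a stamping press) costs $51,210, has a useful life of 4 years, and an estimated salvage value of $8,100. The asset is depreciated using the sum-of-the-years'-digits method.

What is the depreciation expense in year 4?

$4,311

Depreciable base = $51,210 − $8,100 = $43,110.
Sum of the years' digits = 4+3+2+1 = 10.
Year 1: $43,110 × 4/10 = $17,244. Book value $33,966.
Year 2: $43,110 × 3/10 = $12,933. Book value $21,033.
Year 3: $43,110 × 2/10 = $8,622. Book value $12,411.
Year 4: $43,110 × 1/10 = $4,311. Book value $8,100.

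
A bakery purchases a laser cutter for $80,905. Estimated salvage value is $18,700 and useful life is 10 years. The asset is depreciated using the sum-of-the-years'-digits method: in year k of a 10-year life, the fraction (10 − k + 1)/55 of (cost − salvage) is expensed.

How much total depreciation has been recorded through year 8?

Depreciable base = $80,905 − $18,700 = $62,205.
Sum of the years' digits = 10+9+8+7+6+5+4+3+2+1 = 55.
Year 1: $62,205 × 10/55 = $11,310. Book value $69,595.
Year 2: $62,205 × 9/55 = $10,179. Book value $59,416.
Year 3: $62,205 × 8/55 = $9,048. Book value $50,368.
Year 4: $62,205 × 7/55 = $7,917. Book value $42,451.
Year 5: $62,205 × 6/55 = $6,786. Book value $35,665.
Year 6: $62,205 × 5/55 = $5,655. Book value $30,010.
Year 7: $62,205 × 4/55 = $4,524. Book value $25,486.
Year 8: $62,205 × 3/55 = $3,393. Book value $22,093.
Accumulated through year 8 = $80,905 − $22,093 = $58,812.

$58,812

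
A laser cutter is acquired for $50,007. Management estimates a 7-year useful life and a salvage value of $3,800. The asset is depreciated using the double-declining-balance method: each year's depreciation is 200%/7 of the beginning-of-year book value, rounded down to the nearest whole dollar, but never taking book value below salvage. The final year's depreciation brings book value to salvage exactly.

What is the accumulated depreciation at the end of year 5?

Depreciable base = $50,007 − $3,800 = $46,207.
Year 1: ⌊$50,007 × 200%/7⌋ = $14,287. Book value $35,720.
Year 2: ⌊$35,720 × 200%/7⌋ = $10,205. Book value $25,515.
Year 3: ⌊$25,515 × 200%/7⌋ = $7,290. Book value $18,225.
Year 4: ⌊$18,225 × 200%/7⌋ = $5,207. Book value $13,018.
Year 5: ⌊$13,018 × 200%/7⌋ = $3,719. Book value $9,299.
Accumulated through year 5 = $50,007 − $9,299 = $40,708.

$40,708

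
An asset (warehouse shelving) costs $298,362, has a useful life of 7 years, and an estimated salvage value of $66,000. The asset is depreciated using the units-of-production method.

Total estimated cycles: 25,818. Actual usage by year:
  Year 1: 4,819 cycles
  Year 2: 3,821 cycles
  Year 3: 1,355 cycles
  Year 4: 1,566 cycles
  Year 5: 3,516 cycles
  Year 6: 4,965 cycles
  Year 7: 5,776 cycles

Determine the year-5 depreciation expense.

Depreciable base = $298,362 − $66,000 = $232,362.
Rate = $232,362 / 25,818 cycles = $9 per cycle.
Year 1: 4,819 × $9 = $43,371. Book value $254,991.
Year 2: 3,821 × $9 = $34,389. Book value $220,602.
Year 3: 1,355 × $9 = $12,195. Book value $208,407.
Year 4: 1,566 × $9 = $14,094. Book value $194,313.
Year 5: 3,516 × $9 = $31,644. Book value $162,669.

$31,644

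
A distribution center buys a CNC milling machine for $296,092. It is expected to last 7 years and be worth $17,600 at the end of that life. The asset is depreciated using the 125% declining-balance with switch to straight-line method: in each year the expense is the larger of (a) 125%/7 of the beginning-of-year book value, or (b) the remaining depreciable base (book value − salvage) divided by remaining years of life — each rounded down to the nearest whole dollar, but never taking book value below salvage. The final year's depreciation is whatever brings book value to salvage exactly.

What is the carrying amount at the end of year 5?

Depreciable base = $296,092 − $17,600 = $278,492.
Year 1: DB = ⌊$296,092 × 125%/7⌋ = $52,873; SL = ⌊$278,492/7⌋ = $39,784 → take DB $52,873. Book value $243,219.
Year 2: DB = ⌊$243,219 × 125%/7⌋ = $43,431; SL = ⌊$225,619/6⌋ = $37,603 → take DB $43,431. Book value $199,788.
Year 3: DB = ⌊$199,788 × 125%/7⌋ = $35,676; SL = ⌊$182,188/5⌋ = $36,437 → take SL $36,437. Book value $163,351.
Year 4: DB = ⌊$163,351 × 125%/7⌋ = $29,169; SL = ⌊$145,751/4⌋ = $36,437 → take SL $36,437. Book value $126,914.
Year 5: DB = ⌊$126,914 × 125%/7⌋ = $22,663; SL = ⌊$109,314/3⌋ = $36,438 → take SL $36,438. Book value $90,476.

$90,476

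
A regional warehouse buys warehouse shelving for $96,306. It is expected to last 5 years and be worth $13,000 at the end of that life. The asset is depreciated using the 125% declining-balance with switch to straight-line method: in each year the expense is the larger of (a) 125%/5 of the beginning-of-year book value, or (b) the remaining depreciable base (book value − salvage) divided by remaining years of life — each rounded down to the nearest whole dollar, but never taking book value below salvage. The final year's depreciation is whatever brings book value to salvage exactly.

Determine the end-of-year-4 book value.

Depreciable base = $96,306 − $13,000 = $83,306.
Year 1: DB = ⌊$96,306 × 125%/5⌋ = $24,076; SL = ⌊$83,306/5⌋ = $16,661 → take DB $24,076. Book value $72,230.
Year 2: DB = ⌊$72,230 × 125%/5⌋ = $18,057; SL = ⌊$59,230/4⌋ = $14,807 → take DB $18,057. Book value $54,173.
Year 3: DB = ⌊$54,173 × 125%/5⌋ = $13,543; SL = ⌊$41,173/3⌋ = $13,724 → take SL $13,724. Book value $40,449.
Year 4: DB = ⌊$40,449 × 125%/5⌋ = $10,112; SL = ⌊$27,449/2⌋ = $13,724 → take SL $13,724. Book value $26,725.

$26,725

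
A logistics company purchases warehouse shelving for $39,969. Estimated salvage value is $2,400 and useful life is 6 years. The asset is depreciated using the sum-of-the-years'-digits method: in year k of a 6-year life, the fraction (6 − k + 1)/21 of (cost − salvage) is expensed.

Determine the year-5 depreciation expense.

Depreciable base = $39,969 − $2,400 = $37,569.
Sum of the years' digits = 6+5+4+3+2+1 = 21.
Year 1: $37,569 × 6/21 = $10,734. Book value $29,235.
Year 2: $37,569 × 5/21 = $8,945. Book value $20,290.
Year 3: $37,569 × 4/21 = $7,156. Book value $13,134.
Year 4: $37,569 × 3/21 = $5,367. Book value $7,767.
Year 5: $37,569 × 2/21 = $3,578. Book value $4,189.

$3,578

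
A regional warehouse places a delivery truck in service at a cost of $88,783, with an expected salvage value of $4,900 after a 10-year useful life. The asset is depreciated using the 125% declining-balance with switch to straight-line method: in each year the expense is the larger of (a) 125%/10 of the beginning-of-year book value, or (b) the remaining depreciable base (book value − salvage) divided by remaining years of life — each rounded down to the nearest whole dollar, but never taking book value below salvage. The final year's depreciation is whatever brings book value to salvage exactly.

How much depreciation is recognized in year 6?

Depreciable base = $88,783 − $4,900 = $83,883.
Year 1: DB = ⌊$88,783 × 125%/10⌋ = $11,097; SL = ⌊$83,883/10⌋ = $8,388 → take DB $11,097. Book value $77,686.
Year 2: DB = ⌊$77,686 × 125%/10⌋ = $9,710; SL = ⌊$72,786/9⌋ = $8,087 → take DB $9,710. Book value $67,976.
Year 3: DB = ⌊$67,976 × 125%/10⌋ = $8,497; SL = ⌊$63,076/8⌋ = $7,884 → take DB $8,497. Book value $59,479.
Year 4: DB = ⌊$59,479 × 125%/10⌋ = $7,434; SL = ⌊$54,579/7⌋ = $7,797 → take SL $7,797. Book value $51,682.
Year 5: DB = ⌊$51,682 × 125%/10⌋ = $6,460; SL = ⌊$46,782/6⌋ = $7,797 → take SL $7,797. Book value $43,885.
Year 6: DB = ⌊$43,885 × 125%/10⌋ = $5,485; SL = ⌊$38,985/5⌋ = $7,797 → take SL $7,797. Book value $36,088.

$7,797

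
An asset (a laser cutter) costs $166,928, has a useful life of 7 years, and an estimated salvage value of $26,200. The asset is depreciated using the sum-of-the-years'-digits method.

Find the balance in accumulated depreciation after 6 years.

Depreciable base = $166,928 − $26,200 = $140,728.
Sum of the years' digits = 7+6+5+4+3+2+1 = 28.
Year 1: $140,728 × 7/28 = $35,182. Book value $131,746.
Year 2: $140,728 × 6/28 = $30,156. Book value $101,590.
Year 3: $140,728 × 5/28 = $25,130. Book value $76,460.
Year 4: $140,728 × 4/28 = $20,104. Book value $56,356.
Year 5: $140,728 × 3/28 = $15,078. Book value $41,278.
Year 6: $140,728 × 2/28 = $10,052. Book value $31,226.
Accumulated through year 6 = $166,928 − $31,226 = $135,702.

$135,702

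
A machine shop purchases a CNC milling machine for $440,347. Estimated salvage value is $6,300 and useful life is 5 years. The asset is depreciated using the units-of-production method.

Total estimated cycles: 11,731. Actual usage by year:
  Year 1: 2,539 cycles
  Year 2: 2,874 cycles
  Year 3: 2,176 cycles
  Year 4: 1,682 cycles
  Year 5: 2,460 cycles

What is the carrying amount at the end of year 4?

$97,320

Depreciable base = $440,347 − $6,300 = $434,047.
Rate = $434,047 / 11,731 cycles = $37 per cycle.
Year 1: 2,539 × $37 = $93,943. Book value $346,404.
Year 2: 2,874 × $37 = $106,338. Book value $240,066.
Year 3: 2,176 × $37 = $80,512. Book value $159,554.
Year 4: 1,682 × $37 = $62,234. Book value $97,320.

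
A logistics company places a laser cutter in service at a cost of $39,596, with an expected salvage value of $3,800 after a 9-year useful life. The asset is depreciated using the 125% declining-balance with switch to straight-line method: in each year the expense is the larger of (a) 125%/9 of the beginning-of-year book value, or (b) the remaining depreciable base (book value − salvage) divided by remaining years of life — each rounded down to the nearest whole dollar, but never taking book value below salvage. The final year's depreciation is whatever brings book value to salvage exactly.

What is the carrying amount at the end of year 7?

Depreciable base = $39,596 − $3,800 = $35,796.
Year 1: DB = ⌊$39,596 × 125%/9⌋ = $5,499; SL = ⌊$35,796/9⌋ = $3,977 → take DB $5,499. Book value $34,097.
Year 2: DB = ⌊$34,097 × 125%/9⌋ = $4,735; SL = ⌊$30,297/8⌋ = $3,787 → take DB $4,735. Book value $29,362.
Year 3: DB = ⌊$29,362 × 125%/9⌋ = $4,078; SL = ⌊$25,562/7⌋ = $3,651 → take DB $4,078. Book value $25,284.
Year 4: DB = ⌊$25,284 × 125%/9⌋ = $3,511; SL = ⌊$21,484/6⌋ = $3,580 → take SL $3,580. Book value $21,704.
Year 5: DB = ⌊$21,704 × 125%/9⌋ = $3,014; SL = ⌊$17,904/5⌋ = $3,580 → take SL $3,580. Book value $18,124.
Year 6: DB = ⌊$18,124 × 125%/9⌋ = $2,517; SL = ⌊$14,324/4⌋ = $3,581 → take SL $3,581. Book value $14,543.
Year 7: DB = ⌊$14,543 × 125%/9⌋ = $2,019; SL = ⌊$10,743/3⌋ = $3,581 → take SL $3,581. Book value $10,962.

$10,962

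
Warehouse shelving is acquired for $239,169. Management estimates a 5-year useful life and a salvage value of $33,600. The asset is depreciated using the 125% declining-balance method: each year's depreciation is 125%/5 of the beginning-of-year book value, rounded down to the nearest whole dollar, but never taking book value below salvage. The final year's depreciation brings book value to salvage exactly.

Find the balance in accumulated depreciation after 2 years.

Depreciable base = $239,169 − $33,600 = $205,569.
Year 1: ⌊$239,169 × 125%/5⌋ = $59,792. Book value $179,377.
Year 2: ⌊$179,377 × 125%/5⌋ = $44,844. Book value $134,533.
Accumulated through year 2 = $239,169 − $134,533 = $104,636.

$104,636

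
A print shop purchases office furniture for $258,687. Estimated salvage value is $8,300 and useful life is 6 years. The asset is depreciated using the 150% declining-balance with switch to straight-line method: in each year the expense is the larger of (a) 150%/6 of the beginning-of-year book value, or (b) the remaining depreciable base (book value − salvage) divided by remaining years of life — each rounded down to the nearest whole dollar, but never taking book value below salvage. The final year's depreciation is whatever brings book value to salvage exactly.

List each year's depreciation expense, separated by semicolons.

Depreciable base = $258,687 − $8,300 = $250,387.
Year 1: DB = ⌊$258,687 × 150%/6⌋ = $64,671; SL = ⌊$250,387/6⌋ = $41,731 → take DB $64,671. Book value $194,016.
Year 2: DB = ⌊$194,016 × 150%/6⌋ = $48,504; SL = ⌊$185,716/5⌋ = $37,143 → take DB $48,504. Book value $145,512.
Year 3: DB = ⌊$145,512 × 150%/6⌋ = $36,378; SL = ⌊$137,212/4⌋ = $34,303 → take DB $36,378. Book value $109,134.
Year 4: DB = ⌊$109,134 × 150%/6⌋ = $27,283; SL = ⌊$100,834/3⌋ = $33,611 → take SL $33,611. Book value $75,523.
Year 5: DB = ⌊$75,523 × 150%/6⌋ = $18,880; SL = ⌊$67,223/2⌋ = $33,611 → take SL $33,611. Book value $41,912.
Year 6 (final): $41,912 − $8,300 = $33,612. Book value $8,300.

$64,671; $48,504; $36,378; $33,611; $33,611; $33,612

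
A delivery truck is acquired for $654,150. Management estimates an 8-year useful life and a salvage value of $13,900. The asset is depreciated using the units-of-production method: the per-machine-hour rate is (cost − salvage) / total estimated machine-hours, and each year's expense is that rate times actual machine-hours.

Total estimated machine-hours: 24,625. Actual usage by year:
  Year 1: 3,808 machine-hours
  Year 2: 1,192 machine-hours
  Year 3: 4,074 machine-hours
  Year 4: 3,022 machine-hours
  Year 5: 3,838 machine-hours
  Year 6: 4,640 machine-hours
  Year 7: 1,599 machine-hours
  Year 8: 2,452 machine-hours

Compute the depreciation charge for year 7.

Depreciable base = $654,150 − $13,900 = $640,250.
Rate = $640,250 / 24,625 machine-hours = $26 per machine-hour.
Year 1: 3,808 × $26 = $99,008. Book value $555,142.
Year 2: 1,192 × $26 = $30,992. Book value $524,150.
Year 3: 4,074 × $26 = $105,924. Book value $418,226.
Year 4: 3,022 × $26 = $78,572. Book value $339,654.
Year 5: 3,838 × $26 = $99,788. Book value $239,866.
Year 6: 4,640 × $26 = $120,640. Book value $119,226.
Year 7: 1,599 × $26 = $41,574. Book value $77,652.

$41,574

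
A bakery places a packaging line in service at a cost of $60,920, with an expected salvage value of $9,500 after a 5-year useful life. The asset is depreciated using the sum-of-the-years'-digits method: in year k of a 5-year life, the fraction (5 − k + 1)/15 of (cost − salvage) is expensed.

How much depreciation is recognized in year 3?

Depreciable base = $60,920 − $9,500 = $51,420.
Sum of the years' digits = 5+4+3+2+1 = 15.
Year 1: $51,420 × 5/15 = $17,140. Book value $43,780.
Year 2: $51,420 × 4/15 = $13,712. Book value $30,068.
Year 3: $51,420 × 3/15 = $10,284. Book value $19,784.

$10,284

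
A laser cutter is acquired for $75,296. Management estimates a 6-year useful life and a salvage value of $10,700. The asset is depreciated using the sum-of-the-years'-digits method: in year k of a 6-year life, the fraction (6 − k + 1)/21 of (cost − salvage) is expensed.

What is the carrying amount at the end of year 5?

Depreciable base = $75,296 − $10,700 = $64,596.
Sum of the years' digits = 6+5+4+3+2+1 = 21.
Year 1: $64,596 × 6/21 = $18,456. Book value $56,840.
Year 2: $64,596 × 5/21 = $15,380. Book value $41,460.
Year 3: $64,596 × 4/21 = $12,304. Book value $29,156.
Year 4: $64,596 × 3/21 = $9,228. Book value $19,928.
Year 5: $64,596 × 2/21 = $6,152. Book value $13,776.

$13,776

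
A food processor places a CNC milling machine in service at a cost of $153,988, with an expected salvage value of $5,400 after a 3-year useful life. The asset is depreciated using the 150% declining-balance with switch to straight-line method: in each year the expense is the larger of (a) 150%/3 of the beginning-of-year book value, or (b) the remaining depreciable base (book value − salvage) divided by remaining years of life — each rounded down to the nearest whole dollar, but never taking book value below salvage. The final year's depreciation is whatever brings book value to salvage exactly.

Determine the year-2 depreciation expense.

Depreciable base = $153,988 − $5,400 = $148,588.
Year 1: DB = ⌊$153,988 × 150%/3⌋ = $76,994; SL = ⌊$148,588/3⌋ = $49,529 → take DB $76,994. Book value $76,994.
Year 2: DB = ⌊$76,994 × 150%/3⌋ = $38,497; SL = ⌊$71,594/2⌋ = $35,797 → take DB $38,497. Book value $38,497.

$38,497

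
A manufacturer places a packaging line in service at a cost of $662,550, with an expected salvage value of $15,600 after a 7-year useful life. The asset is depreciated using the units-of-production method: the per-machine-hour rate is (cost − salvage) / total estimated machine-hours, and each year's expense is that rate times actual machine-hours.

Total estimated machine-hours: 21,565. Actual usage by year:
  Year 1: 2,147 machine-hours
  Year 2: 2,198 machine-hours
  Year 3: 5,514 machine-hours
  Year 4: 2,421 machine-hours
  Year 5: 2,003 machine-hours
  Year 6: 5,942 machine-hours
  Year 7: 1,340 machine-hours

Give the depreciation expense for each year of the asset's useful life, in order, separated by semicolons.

Depreciable base = $662,550 − $15,600 = $646,950.
Rate = $646,950 / 21,565 machine-hours = $30 per machine-hour.
Year 1: 2,147 × $30 = $64,410. Book value $598,140.
Year 2: 2,198 × $30 = $65,940. Book value $532,200.
Year 3: 5,514 × $30 = $165,420. Book value $366,780.
Year 4: 2,421 × $30 = $72,630. Book value $294,150.
Year 5: 2,003 × $30 = $60,090. Book value $234,060.
Year 6: 5,942 × $30 = $178,260. Book value $55,800.
Year 7: 1,340 × $30 = $40,200. Book value $15,600.

$64,410; $65,940; $165,420; $72,630; $60,090; $178,260; $40,200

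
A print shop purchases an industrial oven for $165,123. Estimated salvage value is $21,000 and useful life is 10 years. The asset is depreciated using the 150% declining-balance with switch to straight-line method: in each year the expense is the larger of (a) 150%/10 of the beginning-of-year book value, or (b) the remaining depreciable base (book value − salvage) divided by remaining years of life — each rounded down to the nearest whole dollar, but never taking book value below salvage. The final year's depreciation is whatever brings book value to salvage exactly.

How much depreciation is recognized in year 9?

Depreciable base = $165,123 − $21,000 = $144,123.
Year 1: DB = ⌊$165,123 × 150%/10⌋ = $24,768; SL = ⌊$144,123/10⌋ = $14,412 → take DB $24,768. Book value $140,355.
Year 2: DB = ⌊$140,355 × 150%/10⌋ = $21,053; SL = ⌊$119,355/9⌋ = $13,261 → take DB $21,053. Book value $119,302.
Year 3: DB = ⌊$119,302 × 150%/10⌋ = $17,895; SL = ⌊$98,302/8⌋ = $12,287 → take DB $17,895. Book value $101,407.
Year 4: DB = ⌊$101,407 × 150%/10⌋ = $15,211; SL = ⌊$80,407/7⌋ = $11,486 → take DB $15,211. Book value $86,196.
Year 5: DB = ⌊$86,196 × 150%/10⌋ = $12,929; SL = ⌊$65,196/6⌋ = $10,866 → take DB $12,929. Book value $73,267.
Year 6: DB = ⌊$73,267 × 150%/10⌋ = $10,990; SL = ⌊$52,267/5⌋ = $10,453 → take DB $10,990. Book value $62,277.
Year 7: DB = ⌊$62,277 × 150%/10⌋ = $9,341; SL = ⌊$41,277/4⌋ = $10,319 → take SL $10,319. Book value $51,958.
Year 8: DB = ⌊$51,958 × 150%/10⌋ = $7,793; SL = ⌊$30,958/3⌋ = $10,319 → take SL $10,319. Book value $41,639.
Year 9: DB = ⌊$41,639 × 150%/10⌋ = $6,245; SL = ⌊$20,639/2⌋ = $10,319 → take SL $10,319. Book value $31,320.

$10,319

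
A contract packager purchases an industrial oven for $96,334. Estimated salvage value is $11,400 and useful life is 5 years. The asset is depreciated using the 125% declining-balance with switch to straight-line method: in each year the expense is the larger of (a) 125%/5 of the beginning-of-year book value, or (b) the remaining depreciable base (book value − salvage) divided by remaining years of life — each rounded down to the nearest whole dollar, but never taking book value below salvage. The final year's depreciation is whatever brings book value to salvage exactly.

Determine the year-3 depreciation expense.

$14,263

Depreciable base = $96,334 − $11,400 = $84,934.
Year 1: DB = ⌊$96,334 × 125%/5⌋ = $24,083; SL = ⌊$84,934/5⌋ = $16,986 → take DB $24,083. Book value $72,251.
Year 2: DB = ⌊$72,251 × 125%/5⌋ = $18,062; SL = ⌊$60,851/4⌋ = $15,212 → take DB $18,062. Book value $54,189.
Year 3: DB = ⌊$54,189 × 125%/5⌋ = $13,547; SL = ⌊$42,789/3⌋ = $14,263 → take SL $14,263. Book value $39,926.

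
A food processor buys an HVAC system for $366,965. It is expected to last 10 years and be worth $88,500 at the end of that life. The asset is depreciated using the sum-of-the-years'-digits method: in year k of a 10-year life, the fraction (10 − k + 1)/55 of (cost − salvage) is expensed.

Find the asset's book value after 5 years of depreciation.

$164,445

Depreciable base = $366,965 − $88,500 = $278,465.
Sum of the years' digits = 10+9+8+7+6+5+4+3+2+1 = 55.
Year 1: $278,465 × 10/55 = $50,630. Book value $316,335.
Year 2: $278,465 × 9/55 = $45,567. Book value $270,768.
Year 3: $278,465 × 8/55 = $40,504. Book value $230,264.
Year 4: $278,465 × 7/55 = $35,441. Book value $194,823.
Year 5: $278,465 × 6/55 = $30,378. Book value $164,445.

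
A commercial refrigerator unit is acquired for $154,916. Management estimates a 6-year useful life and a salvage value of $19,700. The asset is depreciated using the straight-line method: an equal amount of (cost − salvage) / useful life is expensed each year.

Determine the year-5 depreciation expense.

Depreciable base = $154,916 − $19,700 = $135,216.
Annual expense = $135,216 / 6 = $22,536.

$22,536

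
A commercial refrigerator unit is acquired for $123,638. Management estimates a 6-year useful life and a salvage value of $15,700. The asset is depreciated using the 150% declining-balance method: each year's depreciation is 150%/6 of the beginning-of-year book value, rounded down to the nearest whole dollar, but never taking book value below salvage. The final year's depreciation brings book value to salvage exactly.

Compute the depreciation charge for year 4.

Depreciable base = $123,638 − $15,700 = $107,938.
Year 1: ⌊$123,638 × 150%/6⌋ = $30,909. Book value $92,729.
Year 2: ⌊$92,729 × 150%/6⌋ = $23,182. Book value $69,547.
Year 3: ⌊$69,547 × 150%/6⌋ = $17,386. Book value $52,161.
Year 4: ⌊$52,161 × 150%/6⌋ = $13,040. Book value $39,121.

$13,040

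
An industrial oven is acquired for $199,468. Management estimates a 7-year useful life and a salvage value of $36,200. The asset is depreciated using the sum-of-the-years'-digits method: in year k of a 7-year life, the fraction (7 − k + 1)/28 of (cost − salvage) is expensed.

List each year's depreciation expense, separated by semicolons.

Depreciable base = $199,468 − $36,200 = $163,268.
Sum of the years' digits = 7+6+5+4+3+2+1 = 28.
Year 1: $163,268 × 7/28 = $40,817. Book value $158,651.
Year 2: $163,268 × 6/28 = $34,986. Book value $123,665.
Year 3: $163,268 × 5/28 = $29,155. Book value $94,510.
Year 4: $163,268 × 4/28 = $23,324. Book value $71,186.
Year 5: $163,268 × 3/28 = $17,493. Book value $53,693.
Year 6: $163,268 × 2/28 = $11,662. Book value $42,031.
Year 7: $163,268 × 1/28 = $5,831. Book value $36,200.

$40,817; $34,986; $29,155; $23,324; $17,493; $11,662; $5,831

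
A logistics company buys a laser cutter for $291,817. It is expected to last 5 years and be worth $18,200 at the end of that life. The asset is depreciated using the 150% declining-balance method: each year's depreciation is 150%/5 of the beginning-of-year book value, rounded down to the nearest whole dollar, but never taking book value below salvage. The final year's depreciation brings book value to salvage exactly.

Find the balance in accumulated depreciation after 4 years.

Depreciable base = $291,817 − $18,200 = $273,617.
Year 1: ⌊$291,817 × 150%/5⌋ = $87,545. Book value $204,272.
Year 2: ⌊$204,272 × 150%/5⌋ = $61,281. Book value $142,991.
Year 3: ⌊$142,991 × 150%/5⌋ = $42,897. Book value $100,094.
Year 4: ⌊$100,094 × 150%/5⌋ = $30,028. Book value $70,066.
Accumulated through year 4 = $291,817 − $70,066 = $221,751.

$221,751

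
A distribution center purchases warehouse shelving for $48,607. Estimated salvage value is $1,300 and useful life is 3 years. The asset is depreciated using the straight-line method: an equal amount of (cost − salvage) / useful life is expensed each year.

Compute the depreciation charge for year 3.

Depreciable base = $48,607 − $1,300 = $47,307.
Annual expense = $47,307 / 3 = $15,769.

$15,769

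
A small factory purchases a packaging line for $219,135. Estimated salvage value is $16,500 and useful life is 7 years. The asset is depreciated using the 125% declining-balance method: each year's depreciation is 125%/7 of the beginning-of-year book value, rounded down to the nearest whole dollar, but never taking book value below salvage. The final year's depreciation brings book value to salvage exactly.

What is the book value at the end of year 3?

$121,458

Depreciable base = $219,135 − $16,500 = $202,635.
Year 1: ⌊$219,135 × 125%/7⌋ = $39,131. Book value $180,004.
Year 2: ⌊$180,004 × 125%/7⌋ = $32,143. Book value $147,861.
Year 3: ⌊$147,861 × 125%/7⌋ = $26,403. Book value $121,458.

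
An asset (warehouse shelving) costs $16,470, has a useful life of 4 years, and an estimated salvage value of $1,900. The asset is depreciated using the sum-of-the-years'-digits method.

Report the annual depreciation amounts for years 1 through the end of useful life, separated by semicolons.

$5,828; $4,371; $2,914; $1,457

Depreciable base = $16,470 − $1,900 = $14,570.
Sum of the years' digits = 4+3+2+1 = 10.
Year 1: $14,570 × 4/10 = $5,828. Book value $10,642.
Year 2: $14,570 × 3/10 = $4,371. Book value $6,271.
Year 3: $14,570 × 2/10 = $2,914. Book value $3,357.
Year 4: $14,570 × 1/10 = $1,457. Book value $1,900.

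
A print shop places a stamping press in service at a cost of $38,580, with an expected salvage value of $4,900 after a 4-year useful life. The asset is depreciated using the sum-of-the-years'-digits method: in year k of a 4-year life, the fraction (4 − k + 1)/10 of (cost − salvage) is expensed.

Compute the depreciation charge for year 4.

Depreciable base = $38,580 − $4,900 = $33,680.
Sum of the years' digits = 4+3+2+1 = 10.
Year 1: $33,680 × 4/10 = $13,472. Book value $25,108.
Year 2: $33,680 × 3/10 = $10,104. Book value $15,004.
Year 3: $33,680 × 2/10 = $6,736. Book value $8,268.
Year 4: $33,680 × 1/10 = $3,368. Book value $4,900.

$3,368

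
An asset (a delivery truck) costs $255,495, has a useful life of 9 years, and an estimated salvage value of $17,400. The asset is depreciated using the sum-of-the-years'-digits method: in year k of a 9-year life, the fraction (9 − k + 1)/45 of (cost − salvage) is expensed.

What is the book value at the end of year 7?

Depreciable base = $255,495 − $17,400 = $238,095.
Sum of the years' digits = 9+8+7+6+5+4+3+2+1 = 45.
Year 1: $238,095 × 9/45 = $47,619. Book value $207,876.
Year 2: $238,095 × 8/45 = $42,328. Book value $165,548.
Year 3: $238,095 × 7/45 = $37,037. Book value $128,511.
Year 4: $238,095 × 6/45 = $31,746. Book value $96,765.
Year 5: $238,095 × 5/45 = $26,455. Book value $70,310.
Year 6: $238,095 × 4/45 = $21,164. Book value $49,146.
Year 7: $238,095 × 3/45 = $15,873. Book value $33,273.

$33,273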